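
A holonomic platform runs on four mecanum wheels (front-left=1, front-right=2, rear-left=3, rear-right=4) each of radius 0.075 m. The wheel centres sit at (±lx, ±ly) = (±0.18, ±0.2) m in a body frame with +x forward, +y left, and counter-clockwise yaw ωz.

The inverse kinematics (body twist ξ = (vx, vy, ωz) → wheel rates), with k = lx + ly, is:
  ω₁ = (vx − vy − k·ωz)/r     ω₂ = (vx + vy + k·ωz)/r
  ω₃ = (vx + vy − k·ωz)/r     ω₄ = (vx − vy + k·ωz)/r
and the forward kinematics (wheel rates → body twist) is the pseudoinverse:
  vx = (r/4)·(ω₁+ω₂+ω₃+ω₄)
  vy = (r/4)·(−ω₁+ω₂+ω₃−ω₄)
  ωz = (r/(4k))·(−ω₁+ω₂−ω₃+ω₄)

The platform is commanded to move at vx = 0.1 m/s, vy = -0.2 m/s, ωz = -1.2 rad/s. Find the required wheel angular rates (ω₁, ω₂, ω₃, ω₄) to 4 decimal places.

k = lx + ly = 0.18 + 0.2 = 0.3800;  k·ωz = 0.3800·-1.2 = -0.4560
ω₁ (FL) = (vx − vy − k·ωz)/r = 0.7560/0.075 = 10.0800
ω₂ (FR) = (vx + vy + k·ωz)/r = -0.5560/0.075 = -7.4133
ω₃ (RL) = (vx + vy − k·ωz)/r = 0.3560/0.075 = 4.7467
ω₄ (RR) = (vx − vy + k·ωz)/r = -0.1560/0.075 = -2.0800

(10.0800, -7.4133, 4.7467, -2.0800)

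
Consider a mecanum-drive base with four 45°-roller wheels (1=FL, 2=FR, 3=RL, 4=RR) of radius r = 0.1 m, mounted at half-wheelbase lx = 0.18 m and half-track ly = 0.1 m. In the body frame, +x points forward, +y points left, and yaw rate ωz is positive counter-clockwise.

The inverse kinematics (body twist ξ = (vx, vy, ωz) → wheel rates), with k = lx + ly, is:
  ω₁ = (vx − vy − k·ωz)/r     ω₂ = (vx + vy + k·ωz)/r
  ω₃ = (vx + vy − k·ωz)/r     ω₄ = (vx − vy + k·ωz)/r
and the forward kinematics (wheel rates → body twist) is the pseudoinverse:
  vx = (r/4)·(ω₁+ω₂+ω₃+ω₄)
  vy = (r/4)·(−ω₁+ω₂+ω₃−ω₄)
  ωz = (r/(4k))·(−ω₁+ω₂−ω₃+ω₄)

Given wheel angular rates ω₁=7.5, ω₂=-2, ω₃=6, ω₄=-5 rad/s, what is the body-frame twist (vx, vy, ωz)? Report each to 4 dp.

(0.1625, 0.0375, -1.8304)

k = lx + ly = 0.18 + 0.1 = 0.2800
ω₁+ω₂+ω₃+ω₄ = 6.5000  →  vx = (0.1/4)·6.5000 = 0.1625
−ω₁+ω₂+ω₃−ω₄ = 1.5000  →  vy = (0.1/4)·1.5000 = 0.0375
−ω₁+ω₂−ω₃+ω₄ = -20.5000  →  ωz = (0.1/1.1200)·-20.5000 = -1.8304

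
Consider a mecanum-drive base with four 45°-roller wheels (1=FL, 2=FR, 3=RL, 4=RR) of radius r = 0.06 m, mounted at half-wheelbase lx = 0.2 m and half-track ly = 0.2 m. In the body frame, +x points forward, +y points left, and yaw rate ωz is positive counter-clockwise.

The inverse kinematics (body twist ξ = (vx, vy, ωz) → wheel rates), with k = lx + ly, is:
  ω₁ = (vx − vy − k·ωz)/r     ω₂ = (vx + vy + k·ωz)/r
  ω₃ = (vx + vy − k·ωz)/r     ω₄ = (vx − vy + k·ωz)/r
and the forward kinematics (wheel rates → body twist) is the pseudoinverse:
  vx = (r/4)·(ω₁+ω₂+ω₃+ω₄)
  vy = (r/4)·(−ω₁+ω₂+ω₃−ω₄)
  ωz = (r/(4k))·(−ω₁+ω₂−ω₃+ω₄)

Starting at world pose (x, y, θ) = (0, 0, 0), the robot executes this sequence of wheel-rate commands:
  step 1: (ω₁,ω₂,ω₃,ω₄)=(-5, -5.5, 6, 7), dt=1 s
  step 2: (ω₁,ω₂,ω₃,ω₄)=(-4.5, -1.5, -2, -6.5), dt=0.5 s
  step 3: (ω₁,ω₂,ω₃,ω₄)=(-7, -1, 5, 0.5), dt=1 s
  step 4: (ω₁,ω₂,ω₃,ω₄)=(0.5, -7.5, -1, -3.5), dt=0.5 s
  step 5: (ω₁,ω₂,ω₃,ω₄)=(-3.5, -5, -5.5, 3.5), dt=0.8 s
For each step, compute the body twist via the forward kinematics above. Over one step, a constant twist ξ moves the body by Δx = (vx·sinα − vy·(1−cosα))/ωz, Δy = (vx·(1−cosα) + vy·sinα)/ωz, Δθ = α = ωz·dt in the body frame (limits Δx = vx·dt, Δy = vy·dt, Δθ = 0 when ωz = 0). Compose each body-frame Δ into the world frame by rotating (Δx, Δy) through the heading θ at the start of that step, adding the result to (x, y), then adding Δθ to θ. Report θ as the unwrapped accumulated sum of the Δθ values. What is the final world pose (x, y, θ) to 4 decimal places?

(-0.3302, 0.0327, 0.0750)

step 1: ξ=(vx,vy,ωz)=(0.0375, -0.0225, 0.0188), dt=1.0 → body Δ=(0.0377, -0.0221, 0.0188) → world pose (0.0377, -0.0221, 0.0188)
step 2: ξ=(vx,vy,ωz)=(-0.2175, 0.1125, -0.0563), dt=0.5 → body Δ=(-0.1079, 0.0578, -0.0281) → world pose (-0.0713, 0.0336, -0.0094)
step 3: ξ=(vx,vy,ωz)=(-0.0375, 0.1575, 0.0563), dt=1.0 → body Δ=(-0.0419, 0.1564, 0.0563) → world pose (-0.1117, 0.1903, 0.0469)
step 4: ξ=(vx,vy,ωz)=(-0.1725, -0.0825, -0.3937), dt=0.5 → body Δ=(-0.0897, -0.0325, -0.1969) → world pose (-0.1999, 0.1536, -0.1500)
step 5: ξ=(vx,vy,ωz)=(-0.1575, -0.1575, 0.2812), dt=0.8 → body Δ=(-0.1108, -0.1391, 0.2250) → world pose (-0.3302, 0.0327, 0.0750)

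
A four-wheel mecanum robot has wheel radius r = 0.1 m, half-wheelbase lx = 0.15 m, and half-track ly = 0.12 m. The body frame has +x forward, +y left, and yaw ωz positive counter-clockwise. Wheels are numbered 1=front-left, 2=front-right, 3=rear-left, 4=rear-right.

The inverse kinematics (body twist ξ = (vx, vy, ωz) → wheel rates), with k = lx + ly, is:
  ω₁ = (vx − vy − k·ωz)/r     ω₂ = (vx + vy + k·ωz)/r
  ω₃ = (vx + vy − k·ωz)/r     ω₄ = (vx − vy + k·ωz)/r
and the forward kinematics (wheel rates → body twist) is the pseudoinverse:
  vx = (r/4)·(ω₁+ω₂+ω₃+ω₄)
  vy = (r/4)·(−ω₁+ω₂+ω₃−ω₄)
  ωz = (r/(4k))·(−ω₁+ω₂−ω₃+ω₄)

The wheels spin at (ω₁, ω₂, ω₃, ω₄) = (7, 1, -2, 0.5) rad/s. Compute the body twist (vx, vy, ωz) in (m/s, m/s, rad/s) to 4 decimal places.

k = lx + ly = 0.15 + 0.12 = 0.2700
ω₁+ω₂+ω₃+ω₄ = 6.5000  →  vx = (0.1/4)·6.5000 = 0.1625
−ω₁+ω₂+ω₃−ω₄ = -8.5000  →  vy = (0.1/4)·-8.5000 = -0.2125
−ω₁+ω₂−ω₃+ω₄ = -3.5000  →  ωz = (0.1/1.0800)·-3.5000 = -0.3241

(0.1625, -0.2125, -0.3241)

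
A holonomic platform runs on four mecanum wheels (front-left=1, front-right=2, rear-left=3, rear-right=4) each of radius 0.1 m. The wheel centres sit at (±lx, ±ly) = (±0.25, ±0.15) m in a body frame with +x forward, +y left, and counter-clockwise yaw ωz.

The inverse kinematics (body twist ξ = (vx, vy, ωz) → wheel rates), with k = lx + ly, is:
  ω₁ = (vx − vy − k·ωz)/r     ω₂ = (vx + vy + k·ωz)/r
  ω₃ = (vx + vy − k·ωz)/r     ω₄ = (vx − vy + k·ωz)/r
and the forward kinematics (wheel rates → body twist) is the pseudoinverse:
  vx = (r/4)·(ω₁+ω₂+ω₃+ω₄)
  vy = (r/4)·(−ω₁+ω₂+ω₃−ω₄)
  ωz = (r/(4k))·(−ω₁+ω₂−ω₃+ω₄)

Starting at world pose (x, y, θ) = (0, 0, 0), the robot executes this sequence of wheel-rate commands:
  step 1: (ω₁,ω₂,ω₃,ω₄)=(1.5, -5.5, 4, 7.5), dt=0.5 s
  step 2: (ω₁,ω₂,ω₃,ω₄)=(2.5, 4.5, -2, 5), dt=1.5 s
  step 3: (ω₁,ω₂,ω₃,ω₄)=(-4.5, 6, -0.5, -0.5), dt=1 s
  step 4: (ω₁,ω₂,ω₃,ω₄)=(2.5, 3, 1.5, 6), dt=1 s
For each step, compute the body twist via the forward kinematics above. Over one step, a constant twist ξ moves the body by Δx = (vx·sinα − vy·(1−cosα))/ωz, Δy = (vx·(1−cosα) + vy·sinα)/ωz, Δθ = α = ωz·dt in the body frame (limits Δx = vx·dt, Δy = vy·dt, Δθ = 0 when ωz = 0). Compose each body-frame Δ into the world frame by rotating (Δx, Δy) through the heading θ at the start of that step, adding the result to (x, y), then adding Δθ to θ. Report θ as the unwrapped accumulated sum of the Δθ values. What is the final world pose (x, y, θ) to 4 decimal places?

step 1: ξ=(vx,vy,ωz)=(0.1875, -0.2625, -0.2188), dt=0.5 → body Δ=(0.0864, -0.1361, -0.1094) → world pose (0.0864, -0.1361, -0.1094)
step 2: ξ=(vx,vy,ωz)=(0.2500, -0.1250, 0.5625), dt=1.5 → body Δ=(0.4066, -0.0170, 0.8438) → world pose (0.4887, -0.1974, 0.7344)
step 3: ξ=(vx,vy,ωz)=(0.0125, 0.2625, 0.6562), dt=1.0 → body Δ=(-0.0715, 0.2480, 0.6562) → world pose (0.2694, -0.0612, 1.3906)
step 4: ξ=(vx,vy,ωz)=(0.3250, -0.1000, 0.3125), dt=1.0 → body Δ=(0.3352, -0.0480, 0.3125) → world pose (0.3768, 0.2600, 1.7031)

(0.3768, 0.2600, 1.7031)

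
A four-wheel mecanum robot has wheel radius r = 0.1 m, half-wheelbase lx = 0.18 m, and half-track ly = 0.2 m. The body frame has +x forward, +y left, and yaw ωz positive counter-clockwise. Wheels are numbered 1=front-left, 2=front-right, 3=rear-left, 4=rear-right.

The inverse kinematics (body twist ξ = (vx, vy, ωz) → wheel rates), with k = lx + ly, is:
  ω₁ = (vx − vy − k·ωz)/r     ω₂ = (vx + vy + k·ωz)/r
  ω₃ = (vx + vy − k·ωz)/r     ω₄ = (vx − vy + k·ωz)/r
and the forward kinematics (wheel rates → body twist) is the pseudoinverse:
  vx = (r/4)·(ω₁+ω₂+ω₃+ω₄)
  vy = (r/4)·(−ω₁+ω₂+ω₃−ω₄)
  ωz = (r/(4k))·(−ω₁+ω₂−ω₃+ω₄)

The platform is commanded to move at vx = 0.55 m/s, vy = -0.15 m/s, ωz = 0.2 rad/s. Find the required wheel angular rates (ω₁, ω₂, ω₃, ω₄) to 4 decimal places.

(6.2400, 4.7600, 3.2400, 7.7600)

k = lx + ly = 0.18 + 0.2 = 0.3800;  k·ωz = 0.3800·0.2 = 0.0760
ω₁ (FL) = (vx − vy − k·ωz)/r = 0.6240/0.1 = 6.2400
ω₂ (FR) = (vx + vy + k·ωz)/r = 0.4760/0.1 = 4.7600
ω₃ (RL) = (vx + vy − k·ωz)/r = 0.3240/0.1 = 3.2400
ω₄ (RR) = (vx − vy + k·ωz)/r = 0.7760/0.1 = 7.7600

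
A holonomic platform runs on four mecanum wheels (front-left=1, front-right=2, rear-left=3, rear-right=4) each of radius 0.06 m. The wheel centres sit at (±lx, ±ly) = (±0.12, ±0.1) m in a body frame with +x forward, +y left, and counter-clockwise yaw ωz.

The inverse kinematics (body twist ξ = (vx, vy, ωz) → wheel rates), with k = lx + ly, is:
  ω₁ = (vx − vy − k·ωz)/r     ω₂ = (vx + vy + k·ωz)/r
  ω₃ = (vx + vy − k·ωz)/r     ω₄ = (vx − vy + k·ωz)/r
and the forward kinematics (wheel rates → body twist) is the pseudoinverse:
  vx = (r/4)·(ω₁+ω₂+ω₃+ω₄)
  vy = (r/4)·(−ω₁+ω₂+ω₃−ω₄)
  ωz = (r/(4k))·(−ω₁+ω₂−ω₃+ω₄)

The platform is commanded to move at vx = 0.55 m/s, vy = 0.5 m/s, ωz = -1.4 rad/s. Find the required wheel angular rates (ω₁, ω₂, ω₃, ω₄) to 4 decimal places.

k = lx + ly = 0.12 + 0.1 = 0.2200;  k·ωz = 0.2200·-1.4 = -0.3080
ω₁ (FL) = (vx − vy − k·ωz)/r = 0.3580/0.06 = 5.9667
ω₂ (FR) = (vx + vy + k·ωz)/r = 0.7420/0.06 = 12.3667
ω₃ (RL) = (vx + vy − k·ωz)/r = 1.3580/0.06 = 22.6333
ω₄ (RR) = (vx − vy + k·ωz)/r = -0.2580/0.06 = -4.3000

(5.9667, 12.3667, 22.6333, -4.3000)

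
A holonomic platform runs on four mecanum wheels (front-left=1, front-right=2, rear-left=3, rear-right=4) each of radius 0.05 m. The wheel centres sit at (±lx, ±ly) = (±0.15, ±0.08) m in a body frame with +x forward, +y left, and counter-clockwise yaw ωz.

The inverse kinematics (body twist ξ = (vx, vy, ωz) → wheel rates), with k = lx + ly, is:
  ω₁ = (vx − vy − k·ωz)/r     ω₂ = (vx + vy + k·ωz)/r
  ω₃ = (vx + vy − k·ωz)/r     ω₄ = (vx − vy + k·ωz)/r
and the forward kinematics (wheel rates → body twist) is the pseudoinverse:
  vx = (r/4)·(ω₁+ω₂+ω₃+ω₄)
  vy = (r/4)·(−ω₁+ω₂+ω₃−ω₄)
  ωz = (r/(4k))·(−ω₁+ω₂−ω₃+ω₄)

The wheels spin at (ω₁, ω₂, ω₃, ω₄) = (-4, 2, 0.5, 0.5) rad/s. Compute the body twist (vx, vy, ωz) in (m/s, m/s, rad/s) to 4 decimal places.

(-0.0125, 0.0750, 0.3261)

k = lx + ly = 0.15 + 0.08 = 0.2300
ω₁+ω₂+ω₃+ω₄ = -1.0000  →  vx = (0.05/4)·-1.0000 = -0.0125
−ω₁+ω₂+ω₃−ω₄ = 6.0000  →  vy = (0.05/4)·6.0000 = 0.0750
−ω₁+ω₂−ω₃+ω₄ = 6.0000  →  ωz = (0.05/0.9200)·6.0000 = 0.3261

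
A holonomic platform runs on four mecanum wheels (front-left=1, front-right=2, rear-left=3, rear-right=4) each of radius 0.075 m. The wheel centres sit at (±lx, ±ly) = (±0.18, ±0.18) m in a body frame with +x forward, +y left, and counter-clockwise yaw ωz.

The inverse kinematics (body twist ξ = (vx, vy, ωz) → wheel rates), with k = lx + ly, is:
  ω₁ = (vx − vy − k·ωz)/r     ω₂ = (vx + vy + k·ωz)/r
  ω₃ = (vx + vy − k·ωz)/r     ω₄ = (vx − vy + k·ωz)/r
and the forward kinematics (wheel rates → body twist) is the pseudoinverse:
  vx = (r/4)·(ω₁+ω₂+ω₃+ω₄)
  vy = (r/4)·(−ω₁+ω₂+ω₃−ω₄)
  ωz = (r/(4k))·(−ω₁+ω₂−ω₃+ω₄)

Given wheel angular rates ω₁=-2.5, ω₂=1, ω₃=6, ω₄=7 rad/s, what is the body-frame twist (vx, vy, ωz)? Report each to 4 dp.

k = lx + ly = 0.18 + 0.18 = 0.3600
ω₁+ω₂+ω₃+ω₄ = 11.5000  →  vx = (0.075/4)·11.5000 = 0.2156
−ω₁+ω₂+ω₃−ω₄ = 2.5000  →  vy = (0.075/4)·2.5000 = 0.0469
−ω₁+ω₂−ω₃+ω₄ = 4.5000  →  ωz = (0.075/1.4400)·4.5000 = 0.2344

(0.2156, 0.0469, 0.2344)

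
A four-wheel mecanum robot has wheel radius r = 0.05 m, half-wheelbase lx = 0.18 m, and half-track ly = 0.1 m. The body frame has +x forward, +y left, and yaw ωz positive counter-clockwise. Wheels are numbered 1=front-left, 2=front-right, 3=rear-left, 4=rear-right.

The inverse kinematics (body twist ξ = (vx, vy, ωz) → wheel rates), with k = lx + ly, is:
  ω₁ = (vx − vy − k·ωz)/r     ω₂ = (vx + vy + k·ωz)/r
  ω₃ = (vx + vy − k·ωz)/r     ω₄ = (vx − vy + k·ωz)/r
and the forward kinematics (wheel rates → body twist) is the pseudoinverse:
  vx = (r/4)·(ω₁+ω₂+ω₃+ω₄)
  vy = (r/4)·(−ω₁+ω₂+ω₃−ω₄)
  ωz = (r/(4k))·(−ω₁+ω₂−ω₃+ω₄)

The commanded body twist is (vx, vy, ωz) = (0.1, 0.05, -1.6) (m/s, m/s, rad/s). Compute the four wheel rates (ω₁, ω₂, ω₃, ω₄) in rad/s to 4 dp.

k = lx + ly = 0.18 + 0.1 = 0.2800;  k·ωz = 0.2800·-1.6 = -0.4480
ω₁ (FL) = (vx − vy − k·ωz)/r = 0.4980/0.05 = 9.9600
ω₂ (FR) = (vx + vy + k·ωz)/r = -0.2980/0.05 = -5.9600
ω₃ (RL) = (vx + vy − k·ωz)/r = 0.5980/0.05 = 11.9600
ω₄ (RR) = (vx − vy + k·ωz)/r = -0.3980/0.05 = -7.9600

(9.9600, -5.9600, 11.9600, -7.9600)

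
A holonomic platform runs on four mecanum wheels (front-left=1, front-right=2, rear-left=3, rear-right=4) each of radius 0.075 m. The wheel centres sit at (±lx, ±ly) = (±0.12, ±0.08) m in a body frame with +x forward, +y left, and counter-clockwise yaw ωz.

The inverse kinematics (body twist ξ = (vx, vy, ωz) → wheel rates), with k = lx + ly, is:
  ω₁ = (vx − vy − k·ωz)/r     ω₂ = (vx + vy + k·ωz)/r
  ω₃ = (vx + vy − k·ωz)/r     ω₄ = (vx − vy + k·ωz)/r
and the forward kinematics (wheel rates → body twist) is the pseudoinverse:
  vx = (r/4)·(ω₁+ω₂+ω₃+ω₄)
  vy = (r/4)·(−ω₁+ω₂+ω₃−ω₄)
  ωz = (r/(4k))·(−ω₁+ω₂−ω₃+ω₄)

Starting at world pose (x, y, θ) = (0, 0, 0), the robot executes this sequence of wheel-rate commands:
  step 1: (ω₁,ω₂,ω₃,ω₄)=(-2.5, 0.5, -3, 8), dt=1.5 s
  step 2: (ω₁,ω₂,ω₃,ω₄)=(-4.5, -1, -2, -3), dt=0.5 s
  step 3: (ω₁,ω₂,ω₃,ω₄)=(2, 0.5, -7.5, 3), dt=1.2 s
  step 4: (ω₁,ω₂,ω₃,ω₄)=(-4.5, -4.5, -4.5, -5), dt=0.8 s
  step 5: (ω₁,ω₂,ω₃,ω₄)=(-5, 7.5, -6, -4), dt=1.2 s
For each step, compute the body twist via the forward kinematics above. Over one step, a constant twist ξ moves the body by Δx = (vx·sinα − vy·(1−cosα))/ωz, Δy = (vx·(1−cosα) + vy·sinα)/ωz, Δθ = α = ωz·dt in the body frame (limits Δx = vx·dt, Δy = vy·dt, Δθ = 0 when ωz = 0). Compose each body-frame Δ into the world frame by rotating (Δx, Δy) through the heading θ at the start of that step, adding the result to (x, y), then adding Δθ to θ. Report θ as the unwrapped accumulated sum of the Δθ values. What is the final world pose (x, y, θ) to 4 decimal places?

step 1: ξ=(vx,vy,ωz)=(0.0563, -0.1500, 1.3125), dt=1.5 → body Δ=(0.1981, -0.0459, 1.9687) → world pose (0.1981, -0.0459, 1.9687)
step 2: ξ=(vx,vy,ωz)=(-0.1969, 0.0844, 0.2344), dt=0.5 → body Δ=(-0.1007, 0.0363, 0.1172) → world pose (0.2036, -0.1528, 2.0859)
step 3: ξ=(vx,vy,ωz)=(-0.0375, -0.2250, 0.8437), dt=1.2 → body Δ=(0.0877, -0.2471, 1.0125) → world pose (0.3754, 0.0453, 3.0984)
step 4: ξ=(vx,vy,ωz)=(-0.3469, 0.0094, -0.0469), dt=0.8 → body Δ=(-0.2773, 0.0127, -0.0375) → world pose (0.6519, 0.0206, 3.0609)
step 5: ξ=(vx,vy,ωz)=(-0.1406, 0.1969, 1.3594), dt=1.2 → body Δ=(-0.2568, 0.0349, 1.6312) → world pose (0.9051, -0.0348, 4.6922)

(0.9051, -0.0348, 4.6922)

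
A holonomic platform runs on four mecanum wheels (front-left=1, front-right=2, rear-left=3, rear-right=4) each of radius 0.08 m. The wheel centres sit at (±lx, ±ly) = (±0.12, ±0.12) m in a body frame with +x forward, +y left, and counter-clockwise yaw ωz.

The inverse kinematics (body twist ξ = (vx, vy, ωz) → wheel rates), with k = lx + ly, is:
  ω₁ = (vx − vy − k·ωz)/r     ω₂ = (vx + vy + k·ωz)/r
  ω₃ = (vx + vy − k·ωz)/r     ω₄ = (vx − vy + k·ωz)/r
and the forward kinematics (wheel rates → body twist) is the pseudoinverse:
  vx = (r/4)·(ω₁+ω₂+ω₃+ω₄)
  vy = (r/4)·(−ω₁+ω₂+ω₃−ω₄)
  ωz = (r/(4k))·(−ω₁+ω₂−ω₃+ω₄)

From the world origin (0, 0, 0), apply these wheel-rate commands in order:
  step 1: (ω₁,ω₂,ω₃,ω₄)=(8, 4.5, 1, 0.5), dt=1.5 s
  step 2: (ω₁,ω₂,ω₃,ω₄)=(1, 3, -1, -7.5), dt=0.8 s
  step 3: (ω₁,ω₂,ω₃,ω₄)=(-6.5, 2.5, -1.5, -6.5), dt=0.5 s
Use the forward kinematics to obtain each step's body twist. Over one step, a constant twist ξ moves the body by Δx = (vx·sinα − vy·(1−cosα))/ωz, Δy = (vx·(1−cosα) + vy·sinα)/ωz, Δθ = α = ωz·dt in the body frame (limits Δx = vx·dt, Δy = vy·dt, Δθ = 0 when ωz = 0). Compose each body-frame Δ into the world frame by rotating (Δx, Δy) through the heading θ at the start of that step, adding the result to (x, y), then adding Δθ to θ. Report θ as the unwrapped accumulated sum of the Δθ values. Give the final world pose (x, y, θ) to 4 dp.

step 1: ξ=(vx,vy,ωz)=(0.2800, -0.0600, -0.3333), dt=1.5 → body Δ=(0.3807, -0.1891, -0.5000) → world pose (0.3807, -0.1891, -0.5000)
step 2: ξ=(vx,vy,ωz)=(-0.0900, 0.1700, -0.3750), dt=0.8 → body Δ=(-0.0507, 0.1447, -0.3000) → world pose (0.4056, -0.0379, -0.8000)
step 3: ξ=(vx,vy,ωz)=(-0.2400, 0.2800, 0.3333), dt=0.5 → body Δ=(-0.1311, 0.1294, 0.1667) → world pose (0.4071, 0.1463, -0.6333)

(0.4071, 0.1463, -0.6333)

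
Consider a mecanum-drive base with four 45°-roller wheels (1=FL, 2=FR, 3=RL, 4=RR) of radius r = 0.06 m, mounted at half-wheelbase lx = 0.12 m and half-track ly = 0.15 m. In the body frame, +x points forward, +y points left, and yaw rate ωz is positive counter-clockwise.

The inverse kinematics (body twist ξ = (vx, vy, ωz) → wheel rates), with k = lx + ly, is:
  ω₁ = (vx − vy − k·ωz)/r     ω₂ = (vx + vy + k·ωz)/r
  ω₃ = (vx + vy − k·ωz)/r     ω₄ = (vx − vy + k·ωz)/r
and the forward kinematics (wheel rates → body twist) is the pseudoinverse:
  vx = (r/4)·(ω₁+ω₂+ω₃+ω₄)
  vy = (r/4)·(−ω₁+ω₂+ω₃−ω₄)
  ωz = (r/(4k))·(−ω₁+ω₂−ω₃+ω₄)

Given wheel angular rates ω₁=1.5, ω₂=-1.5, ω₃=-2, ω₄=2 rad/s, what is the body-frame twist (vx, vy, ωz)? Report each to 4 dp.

(0.0000, -0.1050, 0.0556)

k = lx + ly = 0.12 + 0.15 = 0.2700
ω₁+ω₂+ω₃+ω₄ = 0.0000  →  vx = (0.06/4)·0.0000 = 0.0000
−ω₁+ω₂+ω₃−ω₄ = -7.0000  →  vy = (0.06/4)·-7.0000 = -0.1050
−ω₁+ω₂−ω₃+ω₄ = 1.0000  →  ωz = (0.06/1.0800)·1.0000 = 0.0556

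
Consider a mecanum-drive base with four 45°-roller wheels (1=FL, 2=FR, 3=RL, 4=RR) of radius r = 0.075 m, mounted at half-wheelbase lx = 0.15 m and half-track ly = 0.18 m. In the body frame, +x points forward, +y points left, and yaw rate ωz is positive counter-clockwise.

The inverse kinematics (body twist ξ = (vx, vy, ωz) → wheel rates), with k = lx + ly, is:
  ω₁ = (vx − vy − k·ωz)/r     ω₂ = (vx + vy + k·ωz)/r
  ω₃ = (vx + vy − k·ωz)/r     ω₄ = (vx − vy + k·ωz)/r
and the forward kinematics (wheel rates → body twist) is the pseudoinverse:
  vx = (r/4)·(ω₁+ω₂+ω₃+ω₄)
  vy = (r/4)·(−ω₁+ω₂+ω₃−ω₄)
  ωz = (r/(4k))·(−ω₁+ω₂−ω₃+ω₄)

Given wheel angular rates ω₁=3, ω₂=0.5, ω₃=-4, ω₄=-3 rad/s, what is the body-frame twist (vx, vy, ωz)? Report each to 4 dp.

k = lx + ly = 0.15 + 0.18 = 0.3300
ω₁+ω₂+ω₃+ω₄ = -3.5000  →  vx = (0.075/4)·-3.5000 = -0.0656
−ω₁+ω₂+ω₃−ω₄ = -3.5000  →  vy = (0.075/4)·-3.5000 = -0.0656
−ω₁+ω₂−ω₃+ω₄ = -1.5000  →  ωz = (0.075/1.3200)·-1.5000 = -0.0852

(-0.0656, -0.0656, -0.0852)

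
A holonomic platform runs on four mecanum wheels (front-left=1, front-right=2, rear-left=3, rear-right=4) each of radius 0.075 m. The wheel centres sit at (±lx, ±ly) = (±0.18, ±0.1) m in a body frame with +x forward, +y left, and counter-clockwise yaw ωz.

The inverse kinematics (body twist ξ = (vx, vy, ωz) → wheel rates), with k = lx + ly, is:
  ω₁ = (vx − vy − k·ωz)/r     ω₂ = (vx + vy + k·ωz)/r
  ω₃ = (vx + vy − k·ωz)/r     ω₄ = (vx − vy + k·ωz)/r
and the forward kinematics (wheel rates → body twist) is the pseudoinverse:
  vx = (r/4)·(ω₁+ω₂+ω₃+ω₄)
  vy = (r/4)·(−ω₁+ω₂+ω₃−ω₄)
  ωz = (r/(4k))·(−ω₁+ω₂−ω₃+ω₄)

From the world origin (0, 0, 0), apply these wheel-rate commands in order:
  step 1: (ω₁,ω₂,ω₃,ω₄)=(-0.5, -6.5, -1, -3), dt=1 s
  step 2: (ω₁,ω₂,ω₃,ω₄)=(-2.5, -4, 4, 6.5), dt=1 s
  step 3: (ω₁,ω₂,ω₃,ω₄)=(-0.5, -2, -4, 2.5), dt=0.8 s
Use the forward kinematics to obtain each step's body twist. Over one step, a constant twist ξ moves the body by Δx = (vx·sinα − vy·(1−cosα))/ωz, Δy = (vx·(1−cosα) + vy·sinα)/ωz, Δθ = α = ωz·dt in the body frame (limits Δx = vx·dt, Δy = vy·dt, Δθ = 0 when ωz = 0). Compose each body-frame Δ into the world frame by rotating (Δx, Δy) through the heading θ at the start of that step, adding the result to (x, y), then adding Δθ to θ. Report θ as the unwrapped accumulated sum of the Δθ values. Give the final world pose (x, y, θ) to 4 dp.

(-0.2823, -0.2127, -0.2009)

step 1: ξ=(vx,vy,ωz)=(-0.2062, -0.0750, -0.5357), dt=1.0 → body Δ=(-0.2161, -0.0175, -0.5357) → world pose (-0.2161, -0.0175, -0.5357)
step 2: ξ=(vx,vy,ωz)=(0.0750, -0.0750, 0.0670), dt=1.0 → body Δ=(0.0775, -0.0724, 0.0670) → world pose (-0.1865, -0.1193, -0.4688)
step 3: ξ=(vx,vy,ωz)=(-0.0750, -0.1500, 0.3348), dt=0.8 → body Δ=(-0.0433, -0.1266, 0.2679) → world pose (-0.2823, -0.2127, -0.2009)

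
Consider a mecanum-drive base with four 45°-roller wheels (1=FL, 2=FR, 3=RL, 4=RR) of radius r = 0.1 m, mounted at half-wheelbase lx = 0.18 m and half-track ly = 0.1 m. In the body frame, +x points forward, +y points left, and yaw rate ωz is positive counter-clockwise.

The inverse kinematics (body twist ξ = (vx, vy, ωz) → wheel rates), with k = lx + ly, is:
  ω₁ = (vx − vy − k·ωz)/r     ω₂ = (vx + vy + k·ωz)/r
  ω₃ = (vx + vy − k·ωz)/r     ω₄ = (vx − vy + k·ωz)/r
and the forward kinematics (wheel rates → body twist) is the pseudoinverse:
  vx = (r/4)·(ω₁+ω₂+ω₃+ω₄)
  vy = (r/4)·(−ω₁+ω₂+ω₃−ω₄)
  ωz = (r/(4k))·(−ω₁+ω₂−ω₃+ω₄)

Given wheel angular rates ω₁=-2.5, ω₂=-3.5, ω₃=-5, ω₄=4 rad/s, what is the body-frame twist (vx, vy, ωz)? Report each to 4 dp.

k = lx + ly = 0.18 + 0.1 = 0.2800
ω₁+ω₂+ω₃+ω₄ = -7.0000  →  vx = (0.1/4)·-7.0000 = -0.1750
−ω₁+ω₂+ω₃−ω₄ = -10.0000  →  vy = (0.1/4)·-10.0000 = -0.2500
−ω₁+ω₂−ω₃+ω₄ = 8.0000  →  ωz = (0.1/1.1200)·8.0000 = 0.7143

(-0.1750, -0.2500, 0.7143)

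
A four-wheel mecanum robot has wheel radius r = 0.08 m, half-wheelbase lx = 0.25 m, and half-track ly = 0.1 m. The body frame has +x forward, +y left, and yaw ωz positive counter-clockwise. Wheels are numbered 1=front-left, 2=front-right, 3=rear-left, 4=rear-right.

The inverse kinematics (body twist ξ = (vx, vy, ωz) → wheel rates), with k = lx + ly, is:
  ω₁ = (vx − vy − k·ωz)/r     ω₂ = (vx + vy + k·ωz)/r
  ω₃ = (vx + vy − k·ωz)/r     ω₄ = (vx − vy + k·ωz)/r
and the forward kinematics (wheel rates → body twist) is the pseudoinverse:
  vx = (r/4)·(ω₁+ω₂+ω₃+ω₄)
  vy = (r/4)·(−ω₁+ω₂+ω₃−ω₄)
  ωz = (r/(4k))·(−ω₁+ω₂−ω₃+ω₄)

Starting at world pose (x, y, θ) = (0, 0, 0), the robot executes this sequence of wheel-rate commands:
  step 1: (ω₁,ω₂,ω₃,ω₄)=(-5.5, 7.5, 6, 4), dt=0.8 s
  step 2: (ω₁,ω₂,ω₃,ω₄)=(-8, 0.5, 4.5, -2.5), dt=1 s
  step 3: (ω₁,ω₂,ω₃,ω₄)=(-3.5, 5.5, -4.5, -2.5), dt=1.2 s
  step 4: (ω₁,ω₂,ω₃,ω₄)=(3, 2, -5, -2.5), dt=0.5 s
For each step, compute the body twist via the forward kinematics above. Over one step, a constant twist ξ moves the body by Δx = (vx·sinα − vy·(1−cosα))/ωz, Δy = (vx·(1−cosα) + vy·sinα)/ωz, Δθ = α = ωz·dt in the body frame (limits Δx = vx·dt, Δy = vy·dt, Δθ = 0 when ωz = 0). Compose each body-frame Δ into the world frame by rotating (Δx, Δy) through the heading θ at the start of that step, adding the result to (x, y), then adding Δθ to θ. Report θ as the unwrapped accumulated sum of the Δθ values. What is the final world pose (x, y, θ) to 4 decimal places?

step 1: ξ=(vx,vy,ωz)=(0.2400, 0.3000, 0.6286), dt=0.8 → body Δ=(0.1249, 0.2773, 0.5029) → world pose (0.1249, 0.2773, 0.5029)
step 2: ξ=(vx,vy,ωz)=(-0.1100, 0.3100, 0.0857), dt=1.0 → body Δ=(-0.1231, 0.3049, 0.0857) → world pose (-0.1299, 0.4851, 0.5886)
step 3: ξ=(vx,vy,ωz)=(-0.1000, 0.1400, 0.6286), dt=1.2 → body Δ=(-0.1694, 0.1094, 0.7543) → world pose (-0.3315, 0.4820, 1.3429)
step 4: ξ=(vx,vy,ωz)=(-0.0500, -0.0700, 0.0857), dt=0.5 → body Δ=(-0.0242, -0.0355, 0.0429) → world pose (-0.3024, 0.4504, 1.3857)

(-0.3024, 0.4504, 1.3857)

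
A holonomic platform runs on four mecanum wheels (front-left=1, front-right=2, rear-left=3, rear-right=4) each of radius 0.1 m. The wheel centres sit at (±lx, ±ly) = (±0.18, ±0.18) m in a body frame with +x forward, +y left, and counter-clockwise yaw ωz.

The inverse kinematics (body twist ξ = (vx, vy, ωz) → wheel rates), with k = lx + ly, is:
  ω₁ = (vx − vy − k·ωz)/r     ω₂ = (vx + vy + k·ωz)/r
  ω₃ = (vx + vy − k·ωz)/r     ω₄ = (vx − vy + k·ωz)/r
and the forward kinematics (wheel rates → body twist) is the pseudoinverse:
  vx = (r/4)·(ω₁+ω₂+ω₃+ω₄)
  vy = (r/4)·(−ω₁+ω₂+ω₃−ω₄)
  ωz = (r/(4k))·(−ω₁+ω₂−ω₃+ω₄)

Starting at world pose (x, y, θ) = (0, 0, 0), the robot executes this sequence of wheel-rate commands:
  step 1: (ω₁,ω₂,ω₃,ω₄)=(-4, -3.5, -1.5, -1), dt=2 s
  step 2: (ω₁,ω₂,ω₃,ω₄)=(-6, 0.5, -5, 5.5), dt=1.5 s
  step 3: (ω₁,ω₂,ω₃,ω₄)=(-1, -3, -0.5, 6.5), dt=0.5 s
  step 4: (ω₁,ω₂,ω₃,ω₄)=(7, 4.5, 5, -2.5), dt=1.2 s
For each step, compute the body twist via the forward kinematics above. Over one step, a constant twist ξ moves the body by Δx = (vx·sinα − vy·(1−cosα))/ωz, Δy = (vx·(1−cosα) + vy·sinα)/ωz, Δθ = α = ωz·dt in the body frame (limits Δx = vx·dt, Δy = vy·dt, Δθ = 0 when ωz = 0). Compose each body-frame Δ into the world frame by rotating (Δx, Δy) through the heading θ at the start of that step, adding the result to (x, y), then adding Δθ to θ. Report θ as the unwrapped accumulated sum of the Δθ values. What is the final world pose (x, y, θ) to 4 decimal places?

(-0.5636, 0.2184, 1.2500)

step 1: ξ=(vx,vy,ωz)=(-0.2500, 0.0000, 0.0694), dt=2.0 → body Δ=(-0.4984, -0.0347, 0.1389) → world pose (-0.4984, -0.0347, 0.1389)
step 2: ξ=(vx,vy,ωz)=(-0.1250, -0.1000, 1.1806), dt=1.5 → body Δ=(-0.0022, -0.2099, 1.7708) → world pose (-0.4715, -0.2429, 1.9097)
step 3: ξ=(vx,vy,ωz)=(0.0500, -0.2250, 0.3472), dt=0.5 → body Δ=(0.0346, -0.1098, 0.1736) → world pose (-0.3795, -0.1738, 2.0833)
step 4: ξ=(vx,vy,ωz)=(0.3500, 0.1250, -0.6944), dt=1.2 → body Δ=(0.4320, -0.0319, -0.8333) → world pose (-0.5636, 0.2184, 1.2500)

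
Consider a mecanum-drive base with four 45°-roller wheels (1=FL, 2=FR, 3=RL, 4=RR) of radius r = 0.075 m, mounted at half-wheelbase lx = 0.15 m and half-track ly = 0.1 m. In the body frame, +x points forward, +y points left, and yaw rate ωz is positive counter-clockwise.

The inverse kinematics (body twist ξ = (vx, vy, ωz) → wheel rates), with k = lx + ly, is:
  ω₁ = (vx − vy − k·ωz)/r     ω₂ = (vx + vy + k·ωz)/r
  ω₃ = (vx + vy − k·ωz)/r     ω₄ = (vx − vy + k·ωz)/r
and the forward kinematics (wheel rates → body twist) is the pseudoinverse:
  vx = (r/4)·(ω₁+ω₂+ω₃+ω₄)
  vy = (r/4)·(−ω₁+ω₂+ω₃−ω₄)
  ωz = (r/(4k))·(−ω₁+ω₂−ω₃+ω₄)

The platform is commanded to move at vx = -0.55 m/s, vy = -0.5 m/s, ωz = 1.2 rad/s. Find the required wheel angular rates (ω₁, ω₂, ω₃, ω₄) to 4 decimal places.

(-4.6667, -10.0000, -18.0000, 3.3333)

k = lx + ly = 0.15 + 0.1 = 0.2500;  k·ωz = 0.2500·1.2 = 0.3000
ω₁ (FL) = (vx − vy − k·ωz)/r = -0.3500/0.075 = -4.6667
ω₂ (FR) = (vx + vy + k·ωz)/r = -0.7500/0.075 = -10.0000
ω₃ (RL) = (vx + vy − k·ωz)/r = -1.3500/0.075 = -18.0000
ω₄ (RR) = (vx − vy + k·ωz)/r = 0.2500/0.075 = 3.3333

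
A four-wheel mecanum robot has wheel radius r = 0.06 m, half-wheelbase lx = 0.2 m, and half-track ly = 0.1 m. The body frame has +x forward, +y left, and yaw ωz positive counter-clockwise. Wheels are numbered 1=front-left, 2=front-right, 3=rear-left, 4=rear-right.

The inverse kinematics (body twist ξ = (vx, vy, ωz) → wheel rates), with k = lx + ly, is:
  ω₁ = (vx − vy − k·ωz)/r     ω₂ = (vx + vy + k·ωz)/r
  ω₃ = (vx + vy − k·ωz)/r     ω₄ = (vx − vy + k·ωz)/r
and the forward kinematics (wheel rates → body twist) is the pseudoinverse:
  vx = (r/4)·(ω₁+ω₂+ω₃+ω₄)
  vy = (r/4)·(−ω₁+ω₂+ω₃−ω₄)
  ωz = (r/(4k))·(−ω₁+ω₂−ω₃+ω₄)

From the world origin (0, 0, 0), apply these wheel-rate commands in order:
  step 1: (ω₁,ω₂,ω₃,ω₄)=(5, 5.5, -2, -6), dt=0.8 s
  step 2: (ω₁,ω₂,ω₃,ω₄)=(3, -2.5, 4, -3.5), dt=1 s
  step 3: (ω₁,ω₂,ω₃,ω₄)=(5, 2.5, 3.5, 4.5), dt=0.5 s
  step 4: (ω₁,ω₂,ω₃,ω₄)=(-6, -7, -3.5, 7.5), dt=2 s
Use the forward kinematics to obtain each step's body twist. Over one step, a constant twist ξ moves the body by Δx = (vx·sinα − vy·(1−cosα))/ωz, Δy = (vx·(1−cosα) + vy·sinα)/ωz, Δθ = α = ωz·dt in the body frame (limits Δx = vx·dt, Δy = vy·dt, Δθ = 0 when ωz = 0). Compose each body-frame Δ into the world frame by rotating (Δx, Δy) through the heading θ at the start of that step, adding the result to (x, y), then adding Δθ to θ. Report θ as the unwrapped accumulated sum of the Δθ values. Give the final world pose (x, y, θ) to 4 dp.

(-0.2348, -0.2743, 0.1725)

step 1: ξ=(vx,vy,ωz)=(0.0375, 0.0675, -0.1750), dt=0.8 → body Δ=(0.0337, 0.0517, -0.1400) → world pose (0.0337, 0.0517, -0.1400)
step 2: ξ=(vx,vy,ωz)=(0.0150, 0.0300, -0.6500), dt=1.0 → body Δ=(0.0234, 0.0232, -0.6500) → world pose (0.0601, 0.0715, -0.7900)
step 3: ξ=(vx,vy,ωz)=(0.2325, -0.0525, -0.0750), dt=0.5 → body Δ=(0.1157, -0.0284, -0.0375) → world pose (0.1213, -0.0308, -0.8275)
step 4: ξ=(vx,vy,ωz)=(-0.1350, -0.1800, 0.5000), dt=2.0 → body Δ=(-0.0617, -0.4270, 1.0000) → world pose (-0.2348, -0.2743, 0.1725)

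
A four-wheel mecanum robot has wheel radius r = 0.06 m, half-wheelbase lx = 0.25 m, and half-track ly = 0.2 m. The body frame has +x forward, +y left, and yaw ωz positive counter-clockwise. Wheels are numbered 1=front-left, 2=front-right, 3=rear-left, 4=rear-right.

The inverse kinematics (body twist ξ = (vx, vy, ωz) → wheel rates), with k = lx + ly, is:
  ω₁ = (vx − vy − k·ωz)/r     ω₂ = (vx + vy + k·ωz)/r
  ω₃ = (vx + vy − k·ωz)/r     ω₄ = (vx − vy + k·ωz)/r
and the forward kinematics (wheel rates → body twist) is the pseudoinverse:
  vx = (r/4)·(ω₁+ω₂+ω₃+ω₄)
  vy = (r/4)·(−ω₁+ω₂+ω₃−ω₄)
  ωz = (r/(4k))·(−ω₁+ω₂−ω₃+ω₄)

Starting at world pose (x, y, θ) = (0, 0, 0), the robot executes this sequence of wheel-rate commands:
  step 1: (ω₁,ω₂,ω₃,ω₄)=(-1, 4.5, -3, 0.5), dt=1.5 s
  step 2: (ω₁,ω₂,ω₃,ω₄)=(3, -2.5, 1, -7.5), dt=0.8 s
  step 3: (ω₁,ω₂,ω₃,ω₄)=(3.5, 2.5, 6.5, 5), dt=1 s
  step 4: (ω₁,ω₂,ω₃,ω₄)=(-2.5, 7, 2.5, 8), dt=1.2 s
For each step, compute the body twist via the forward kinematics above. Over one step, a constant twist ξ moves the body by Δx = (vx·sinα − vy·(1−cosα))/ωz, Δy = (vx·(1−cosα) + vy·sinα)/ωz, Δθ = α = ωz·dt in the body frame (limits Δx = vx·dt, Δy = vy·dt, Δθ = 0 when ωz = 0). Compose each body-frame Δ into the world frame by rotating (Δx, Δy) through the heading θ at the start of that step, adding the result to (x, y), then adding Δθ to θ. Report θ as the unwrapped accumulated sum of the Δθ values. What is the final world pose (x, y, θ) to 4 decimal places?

(0.4295, 0.2259, 0.5933)

step 1: ξ=(vx,vy,ωz)=(0.0150, 0.0300, 0.3000), dt=1.5 → body Δ=(0.0118, 0.0485, 0.4500) → world pose (0.0118, 0.0485, 0.4500)
step 2: ξ=(vx,vy,ωz)=(-0.0900, 0.0450, -0.4667), dt=0.8 → body Δ=(-0.0637, 0.0485, -0.3733) → world pose (-0.0666, 0.0644, 0.0767)
step 3: ξ=(vx,vy,ωz)=(0.2625, 0.0075, -0.0833), dt=1.0 → body Δ=(0.2625, -0.0034, -0.0833) → world pose (0.1954, 0.0811, -0.0067)
step 4: ξ=(vx,vy,ωz)=(0.2250, 0.0600, 0.5000), dt=1.2 → body Δ=(0.2331, 0.1464, 0.6000) → world pose (0.4295, 0.2259, 0.5933)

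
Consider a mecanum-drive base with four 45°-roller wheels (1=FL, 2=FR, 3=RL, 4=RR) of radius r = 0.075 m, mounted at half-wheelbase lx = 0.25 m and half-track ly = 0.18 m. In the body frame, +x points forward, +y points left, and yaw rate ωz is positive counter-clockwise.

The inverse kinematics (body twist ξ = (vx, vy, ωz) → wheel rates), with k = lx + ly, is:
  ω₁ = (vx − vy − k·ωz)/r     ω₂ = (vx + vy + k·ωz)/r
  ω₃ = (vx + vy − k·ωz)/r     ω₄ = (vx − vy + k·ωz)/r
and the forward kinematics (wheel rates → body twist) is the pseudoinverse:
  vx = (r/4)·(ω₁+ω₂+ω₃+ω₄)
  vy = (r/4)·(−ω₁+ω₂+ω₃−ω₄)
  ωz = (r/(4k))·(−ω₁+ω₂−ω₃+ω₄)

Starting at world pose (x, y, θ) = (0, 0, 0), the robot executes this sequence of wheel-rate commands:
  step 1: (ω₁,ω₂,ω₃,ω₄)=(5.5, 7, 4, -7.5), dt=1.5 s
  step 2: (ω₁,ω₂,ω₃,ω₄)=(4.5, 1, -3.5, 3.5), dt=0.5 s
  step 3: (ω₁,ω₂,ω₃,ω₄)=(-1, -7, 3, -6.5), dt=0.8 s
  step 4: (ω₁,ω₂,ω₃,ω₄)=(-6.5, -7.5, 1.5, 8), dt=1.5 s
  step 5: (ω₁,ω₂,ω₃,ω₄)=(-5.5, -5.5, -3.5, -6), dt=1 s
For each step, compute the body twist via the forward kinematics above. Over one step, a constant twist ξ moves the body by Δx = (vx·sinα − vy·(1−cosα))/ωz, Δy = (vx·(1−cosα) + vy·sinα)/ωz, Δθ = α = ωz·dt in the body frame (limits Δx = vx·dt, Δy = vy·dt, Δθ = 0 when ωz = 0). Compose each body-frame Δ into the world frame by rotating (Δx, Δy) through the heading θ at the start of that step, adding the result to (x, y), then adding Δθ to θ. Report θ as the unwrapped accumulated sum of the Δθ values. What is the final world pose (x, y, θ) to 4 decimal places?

(-0.2114, 0.6011, -0.8677)

step 1: ξ=(vx,vy,ωz)=(0.1688, 0.2438, -0.4360), dt=1.5 → body Δ=(0.3508, 0.2602, -0.6541) → world pose (0.3508, 0.2602, -0.6541)
step 2: ξ=(vx,vy,ωz)=(0.1031, -0.1969, 0.1526), dt=0.5 → body Δ=(0.0553, -0.0964, 0.0763) → world pose (0.3361, 0.1501, -0.5778)
step 3: ξ=(vx,vy,ωz)=(-0.2156, 0.0656, -0.6759), dt=0.8 → body Δ=(-0.1504, 0.0955, -0.5407) → world pose (0.2622, 0.3122, -1.1185)
step 4: ξ=(vx,vy,ωz)=(-0.0844, -0.1406, 0.2398), dt=1.5 → body Δ=(-0.0863, -0.2289, 0.3597) → world pose (0.0186, 0.2898, -0.7587)
step 5: ξ=(vx,vy,ωz)=(-0.3844, 0.0469, -0.1090), dt=1.0 → body Δ=(-0.3811, 0.0677, -0.1090) → world pose (-0.2114, 0.6011, -0.8677)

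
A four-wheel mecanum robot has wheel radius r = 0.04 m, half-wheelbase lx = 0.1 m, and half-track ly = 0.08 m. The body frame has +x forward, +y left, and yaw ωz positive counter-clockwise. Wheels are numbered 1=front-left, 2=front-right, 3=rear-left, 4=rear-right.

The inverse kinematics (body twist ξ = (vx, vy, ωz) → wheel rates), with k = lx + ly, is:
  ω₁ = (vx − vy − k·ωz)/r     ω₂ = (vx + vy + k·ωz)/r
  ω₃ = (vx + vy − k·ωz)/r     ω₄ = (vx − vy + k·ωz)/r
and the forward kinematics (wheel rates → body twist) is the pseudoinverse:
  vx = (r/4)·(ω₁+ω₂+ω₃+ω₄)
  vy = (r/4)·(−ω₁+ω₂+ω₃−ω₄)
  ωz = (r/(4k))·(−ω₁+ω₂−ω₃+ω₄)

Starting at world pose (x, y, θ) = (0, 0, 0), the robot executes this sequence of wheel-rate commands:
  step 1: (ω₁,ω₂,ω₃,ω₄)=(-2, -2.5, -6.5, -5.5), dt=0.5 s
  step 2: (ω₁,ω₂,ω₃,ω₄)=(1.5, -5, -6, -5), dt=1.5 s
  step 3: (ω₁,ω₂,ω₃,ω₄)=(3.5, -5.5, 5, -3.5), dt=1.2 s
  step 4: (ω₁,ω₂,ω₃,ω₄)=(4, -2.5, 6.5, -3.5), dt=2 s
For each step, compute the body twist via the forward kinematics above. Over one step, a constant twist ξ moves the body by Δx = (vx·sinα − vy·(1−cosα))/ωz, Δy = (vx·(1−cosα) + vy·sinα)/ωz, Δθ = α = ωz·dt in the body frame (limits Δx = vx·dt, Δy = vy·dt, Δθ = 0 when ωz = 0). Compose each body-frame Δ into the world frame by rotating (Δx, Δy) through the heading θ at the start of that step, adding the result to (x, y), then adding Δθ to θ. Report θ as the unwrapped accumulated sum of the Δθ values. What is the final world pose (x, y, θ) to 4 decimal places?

(-0.3535, -0.1635, -3.4444)

step 1: ξ=(vx,vy,ωz)=(-0.1650, -0.0150, 0.0278), dt=0.5 → body Δ=(-0.0824, -0.0081, 0.0139) → world pose (-0.0824, -0.0081, 0.0139)
step 2: ξ=(vx,vy,ωz)=(-0.1450, -0.0750, -0.3056), dt=1.5 → body Δ=(-0.2353, -0.0596, -0.4583) → world pose (-0.3169, -0.0710, -0.4444)
step 3: ξ=(vx,vy,ωz)=(-0.0050, -0.0050, -0.9722), dt=1.2 → body Δ=(-0.0078, -0.0016, -1.1667) → world pose (-0.3247, -0.0690, -1.6111)
step 4: ξ=(vx,vy,ωz)=(0.0450, 0.0350, -0.9167), dt=2.0 → body Δ=(0.0955, -0.0250, -1.8333) → world pose (-0.3535, -0.1635, -3.4444)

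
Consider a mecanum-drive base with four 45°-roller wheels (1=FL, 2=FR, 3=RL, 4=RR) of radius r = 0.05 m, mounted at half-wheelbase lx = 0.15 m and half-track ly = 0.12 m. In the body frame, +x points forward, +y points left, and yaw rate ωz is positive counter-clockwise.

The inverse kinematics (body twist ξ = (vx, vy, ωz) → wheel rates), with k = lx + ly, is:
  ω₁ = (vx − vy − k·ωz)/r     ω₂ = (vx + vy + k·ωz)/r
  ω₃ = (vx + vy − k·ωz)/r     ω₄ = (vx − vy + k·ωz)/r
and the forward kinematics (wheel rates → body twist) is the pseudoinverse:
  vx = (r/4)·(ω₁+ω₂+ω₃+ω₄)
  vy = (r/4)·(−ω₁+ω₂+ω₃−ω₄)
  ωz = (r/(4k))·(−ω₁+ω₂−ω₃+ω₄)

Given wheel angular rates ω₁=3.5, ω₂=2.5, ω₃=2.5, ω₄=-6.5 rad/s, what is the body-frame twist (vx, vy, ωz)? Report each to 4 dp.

(0.0250, 0.1000, -0.4630)

k = lx + ly = 0.15 + 0.12 = 0.2700
ω₁+ω₂+ω₃+ω₄ = 2.0000  →  vx = (0.05/4)·2.0000 = 0.0250
−ω₁+ω₂+ω₃−ω₄ = 8.0000  →  vy = (0.05/4)·8.0000 = 0.1000
−ω₁+ω₂−ω₃+ω₄ = -10.0000  →  ωz = (0.05/1.0800)·-10.0000 = -0.4630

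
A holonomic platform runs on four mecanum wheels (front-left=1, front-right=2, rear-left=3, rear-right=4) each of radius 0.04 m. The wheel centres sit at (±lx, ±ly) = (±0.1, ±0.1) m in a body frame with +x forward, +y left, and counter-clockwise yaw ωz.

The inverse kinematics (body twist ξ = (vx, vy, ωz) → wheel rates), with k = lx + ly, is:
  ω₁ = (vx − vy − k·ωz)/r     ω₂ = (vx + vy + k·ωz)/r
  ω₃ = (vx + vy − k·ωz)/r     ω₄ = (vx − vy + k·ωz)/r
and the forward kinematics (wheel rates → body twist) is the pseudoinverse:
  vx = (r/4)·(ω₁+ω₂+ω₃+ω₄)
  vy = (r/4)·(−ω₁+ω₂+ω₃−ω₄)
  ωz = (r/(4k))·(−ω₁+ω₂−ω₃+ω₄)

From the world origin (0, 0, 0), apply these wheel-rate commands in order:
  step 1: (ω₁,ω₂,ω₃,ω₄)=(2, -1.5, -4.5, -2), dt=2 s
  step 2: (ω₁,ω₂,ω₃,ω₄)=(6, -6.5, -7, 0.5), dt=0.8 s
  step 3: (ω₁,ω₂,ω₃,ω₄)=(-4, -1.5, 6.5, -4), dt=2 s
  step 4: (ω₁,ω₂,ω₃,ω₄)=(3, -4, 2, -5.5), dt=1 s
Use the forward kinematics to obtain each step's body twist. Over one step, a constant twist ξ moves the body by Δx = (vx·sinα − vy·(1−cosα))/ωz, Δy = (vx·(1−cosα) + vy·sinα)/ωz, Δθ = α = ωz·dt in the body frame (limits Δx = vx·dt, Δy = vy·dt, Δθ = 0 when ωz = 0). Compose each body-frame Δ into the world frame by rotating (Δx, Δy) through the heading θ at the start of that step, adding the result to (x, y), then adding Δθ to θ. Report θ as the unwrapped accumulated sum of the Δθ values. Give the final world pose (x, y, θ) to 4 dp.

(-0.0938, 0.0163, -1.8250)

step 1: ξ=(vx,vy,ωz)=(-0.0600, -0.0600, -0.0500), dt=2.0 → body Δ=(-0.1258, -0.1138, -0.1000) → world pose (-0.1258, -0.1138, -0.1000)
step 2: ξ=(vx,vy,ωz)=(-0.0700, -0.2000, -0.2500), dt=0.8 → body Δ=(-0.0716, -0.1534, -0.2000) → world pose (-0.2123, -0.2592, -0.3000)
step 3: ξ=(vx,vy,ωz)=(-0.0300, 0.1300, -0.4000), dt=2.0 → body Δ=(0.0448, 0.2559, -0.8000) → world pose (-0.0939, -0.0280, -1.1000)
step 4: ξ=(vx,vy,ωz)=(-0.0450, 0.0050, -0.7250), dt=1.0 → body Δ=(-0.0394, 0.0202, -0.7250) → world pose (-0.0938, 0.0163, -1.8250)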